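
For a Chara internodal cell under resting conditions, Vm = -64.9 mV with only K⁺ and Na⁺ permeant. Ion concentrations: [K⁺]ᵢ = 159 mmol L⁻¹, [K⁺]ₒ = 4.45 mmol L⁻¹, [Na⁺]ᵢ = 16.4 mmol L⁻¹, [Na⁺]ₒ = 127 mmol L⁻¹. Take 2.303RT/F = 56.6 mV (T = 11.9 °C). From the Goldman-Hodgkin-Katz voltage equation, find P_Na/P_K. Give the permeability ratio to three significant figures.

Let α = P_Na/P_K. GHK: Vm = 56.6·log₁₀[(Kₒ + α·Naₒ)/(Kᵢ + α·Naᵢ)].
10^(Vm/56.6) = 10^(-64.9/56.6) = 0.071344
So 0.071344·(Kᵢ + α·Naᵢ) = Kₒ + α·Naₒ → α = (0.071344·159.0 − 4.45) / (127.0 − 0.071344·16.4)
α = (11.34 − 4.45) / (127.0 − 1.17) = 6.894/125.8 = 0.05479

0.0548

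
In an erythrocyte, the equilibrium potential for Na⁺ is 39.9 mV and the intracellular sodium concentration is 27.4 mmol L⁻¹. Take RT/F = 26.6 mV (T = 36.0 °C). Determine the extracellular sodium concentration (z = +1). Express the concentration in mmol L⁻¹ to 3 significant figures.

123 mmol L⁻¹

Nernst: E = (26.6/1) · ln([out]/[in]), so ln([out]/[in]) = 39.9 × 1 / 26.6 = 1.5000.
[out]/[in] = e^(1.5000) = 4.482.
[out] = 4.482 × 27.4 = 122.8 mmol L⁻¹.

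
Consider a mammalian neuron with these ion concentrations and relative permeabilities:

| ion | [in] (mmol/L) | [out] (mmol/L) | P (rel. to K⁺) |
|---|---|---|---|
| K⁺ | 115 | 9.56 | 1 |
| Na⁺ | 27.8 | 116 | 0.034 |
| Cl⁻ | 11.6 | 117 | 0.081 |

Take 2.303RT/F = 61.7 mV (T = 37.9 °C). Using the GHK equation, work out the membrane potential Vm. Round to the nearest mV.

-58 mV

Vm = 61.7 · log₁₀[(Σ P·[cation]ₒ + Σ P·[anion]ᵢ) / (Σ P·[cation]ᵢ + Σ P·[anion]ₒ)]
Numerator = 1×9.56 + 0.034×116 + 0.081×11.6 = 14.44
Denominator = 1×115 + 0.034×27.8 + 0.081×117 = 125.4
Vm = 61.7 · log₁₀(0.11516) = 61.7 × (-0.9387) = -57.92 mV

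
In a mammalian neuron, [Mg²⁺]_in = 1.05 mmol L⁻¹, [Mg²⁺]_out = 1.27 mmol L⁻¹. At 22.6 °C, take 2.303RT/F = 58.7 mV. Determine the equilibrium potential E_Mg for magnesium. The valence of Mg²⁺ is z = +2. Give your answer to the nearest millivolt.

2 mV

E = (58.7/z) · log₁₀([Mg²⁺]_out/[Mg²⁺]_in) with z = +2.
= (58.7/2) · log₁₀(1.27/1.05) = 29.35 · log₁₀(1.21)
= 29.35 · (0.0826) = 2.42 mV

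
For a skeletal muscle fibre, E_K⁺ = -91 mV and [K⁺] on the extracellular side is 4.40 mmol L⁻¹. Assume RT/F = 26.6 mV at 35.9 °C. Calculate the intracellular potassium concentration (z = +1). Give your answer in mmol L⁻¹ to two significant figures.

Nernst: E = (26.6/1) · ln([out]/[in]), so ln([out]/[in]) = -91.0 × 1 / 26.6 = -3.4211.
[out]/[in] = e^(-3.4211) = 0.03268.
[in] = 4.40 / 0.03268 = 134.6 mmol L⁻¹.

130 mmol L⁻¹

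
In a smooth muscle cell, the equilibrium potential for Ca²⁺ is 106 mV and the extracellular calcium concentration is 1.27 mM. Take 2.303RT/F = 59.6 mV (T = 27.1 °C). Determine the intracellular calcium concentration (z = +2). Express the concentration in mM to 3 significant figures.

0.000352 mM

Nernst: E = (59.6/2) · log₁₀([out]/[in]), so log₁₀([out]/[in]) = 106.0 × 2 / 59.6 = 3.5570.
[out]/[in] = 10^(3.5570) = 3606.
[in] = 1.27 / 3606 = 0.0003522 mM.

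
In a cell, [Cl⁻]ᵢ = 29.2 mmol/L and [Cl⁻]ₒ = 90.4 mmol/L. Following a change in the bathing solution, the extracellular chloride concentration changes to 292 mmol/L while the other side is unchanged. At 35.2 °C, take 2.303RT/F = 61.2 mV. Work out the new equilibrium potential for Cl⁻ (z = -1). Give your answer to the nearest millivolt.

After the shift: [Cl⁻]_out = 292, [Cl⁻]_in = 29.2 mmol/L.
E_new = (61.2/-1)·log₁₀(292/29.2) = -61.20 · (1.0000) = -61.20 mV

-61 mV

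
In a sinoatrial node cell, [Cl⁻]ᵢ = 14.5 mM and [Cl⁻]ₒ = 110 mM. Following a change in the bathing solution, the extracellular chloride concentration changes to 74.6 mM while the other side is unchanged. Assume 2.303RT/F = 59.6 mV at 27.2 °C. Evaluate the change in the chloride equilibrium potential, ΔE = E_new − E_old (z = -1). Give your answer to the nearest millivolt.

E_old = (59.6/-1)·log₁₀(110/14.5) = -52.45 mV
E_new = (59.6/-1)·log₁₀(74.6/14.5) = -42.40 mV
ΔE = -42.40 − (-52.45) = 10.05 mV

10 mV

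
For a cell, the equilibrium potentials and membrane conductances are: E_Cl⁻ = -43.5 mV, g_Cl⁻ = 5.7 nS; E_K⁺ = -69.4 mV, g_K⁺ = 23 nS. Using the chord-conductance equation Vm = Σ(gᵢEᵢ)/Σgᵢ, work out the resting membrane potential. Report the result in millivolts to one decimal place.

Σ gᵢEᵢ = 5.7·(-43.5) + 23·(-69.4) = -1844.15
Σ gᵢ = 5.7 + 23 = 28.7
Vm = -1844.15 / 28.7 = -64.26 mV

-64.3 mV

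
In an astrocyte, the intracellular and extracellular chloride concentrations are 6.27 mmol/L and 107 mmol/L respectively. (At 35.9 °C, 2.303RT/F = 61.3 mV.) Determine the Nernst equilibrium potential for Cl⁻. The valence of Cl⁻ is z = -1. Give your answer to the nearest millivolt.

E = (61.3/z) · log₁₀([Cl⁻]_out/[Cl⁻]_in) with z = -1.
For an anion, dividing by z = -1 reverses the sign.
= (61.3/-1) · log₁₀(107/6.27) = -61.30 · log₁₀(17.07)
= -61.30 · (1.2321) = -75.53 mV

-76 mV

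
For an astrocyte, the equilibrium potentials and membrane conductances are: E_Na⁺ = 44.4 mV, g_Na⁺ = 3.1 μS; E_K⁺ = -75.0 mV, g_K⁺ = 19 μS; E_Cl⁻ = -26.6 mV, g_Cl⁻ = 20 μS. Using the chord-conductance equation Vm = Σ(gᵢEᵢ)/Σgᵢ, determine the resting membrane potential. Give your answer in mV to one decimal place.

-43.2 mV

Σ gᵢEᵢ = 3.1·(44.4) + 19·(-75.0) + 20·(-26.6) = -1819.36
Σ gᵢ = 3.1 + 19 + 20 = 42.1
Vm = -1819.36 / 42.1 = -43.22 mV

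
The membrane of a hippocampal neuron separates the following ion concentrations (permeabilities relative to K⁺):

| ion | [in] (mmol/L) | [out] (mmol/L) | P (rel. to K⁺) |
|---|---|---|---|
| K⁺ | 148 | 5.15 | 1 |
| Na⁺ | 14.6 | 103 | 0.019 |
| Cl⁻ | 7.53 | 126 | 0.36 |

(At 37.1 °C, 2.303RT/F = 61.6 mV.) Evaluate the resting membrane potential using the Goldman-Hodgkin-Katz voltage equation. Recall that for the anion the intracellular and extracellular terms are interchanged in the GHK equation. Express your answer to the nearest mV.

-80 mV

Vm = 61.6 · log₁₀[(Σ P·[cation]ₒ + Σ P·[anion]ᵢ) / (Σ P·[cation]ᵢ + Σ P·[anion]ₒ)]
Numerator = 1×5.15 + 0.019×103 + 0.36×7.53 = 9.818
Denominator = 1×148 + 0.019×14.6 + 0.36×126 = 193.6
Vm = 61.6 · log₁₀(0.050702) = 61.6 × (-1.2950) = -79.77 mV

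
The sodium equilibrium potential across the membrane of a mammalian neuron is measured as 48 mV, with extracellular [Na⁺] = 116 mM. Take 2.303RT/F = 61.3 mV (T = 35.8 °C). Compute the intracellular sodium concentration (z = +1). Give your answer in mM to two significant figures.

Nernst: E = (61.3/1) · log₁₀([out]/[in]), so log₁₀([out]/[in]) = 48.0 × 1 / 61.3 = 0.7830.
[out]/[in] = 10^(0.7830) = 6.068.
[in] = 116 / 6.068 = 19.12 mM.

19 mM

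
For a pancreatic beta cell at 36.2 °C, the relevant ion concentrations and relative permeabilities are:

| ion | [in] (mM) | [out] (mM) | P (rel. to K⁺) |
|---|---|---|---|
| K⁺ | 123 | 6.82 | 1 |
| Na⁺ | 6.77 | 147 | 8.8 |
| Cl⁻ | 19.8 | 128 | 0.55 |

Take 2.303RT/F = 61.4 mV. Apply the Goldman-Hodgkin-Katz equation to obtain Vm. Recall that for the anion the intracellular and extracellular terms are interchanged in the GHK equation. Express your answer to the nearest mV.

Vm = 61.4 · log₁₀[(Σ P·[cation]ₒ + Σ P·[anion]ᵢ) / (Σ P·[cation]ᵢ + Σ P·[anion]ₒ)]
Numerator = 1×6.82 + 8.8×147 + 0.55×19.8 = 1311
Denominator = 1×123 + 8.8×6.77 + 0.55×128 = 253
Vm = 61.4 · log₁₀(5.1835) = 61.4 × (0.7146) = 43.88 mV

44 mV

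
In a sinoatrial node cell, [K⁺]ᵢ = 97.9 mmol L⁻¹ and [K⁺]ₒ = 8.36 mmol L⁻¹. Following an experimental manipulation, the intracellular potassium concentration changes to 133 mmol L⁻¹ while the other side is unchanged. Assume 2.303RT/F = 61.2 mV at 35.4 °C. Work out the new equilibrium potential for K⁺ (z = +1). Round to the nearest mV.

-74 mV

After the shift: [K⁺]_out = 8.36, [K⁺]_in = 133 mmol L⁻¹.
E_new = (61.2/1)·log₁₀(8.36/133) = 61.20 · (-1.2016) = -73.54 mV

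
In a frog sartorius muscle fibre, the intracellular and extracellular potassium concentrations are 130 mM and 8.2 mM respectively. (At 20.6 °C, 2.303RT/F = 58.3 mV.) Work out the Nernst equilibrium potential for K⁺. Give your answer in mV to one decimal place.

E = (58.3/z) · log₁₀([K⁺]_out/[K⁺]_in) with z = +1.
= (58.3/1) · log₁₀(8.2/130) = 58.30 · log₁₀(0.06308)
= 58.30 · (-1.2001) = -69.97 mV

-70.0 mV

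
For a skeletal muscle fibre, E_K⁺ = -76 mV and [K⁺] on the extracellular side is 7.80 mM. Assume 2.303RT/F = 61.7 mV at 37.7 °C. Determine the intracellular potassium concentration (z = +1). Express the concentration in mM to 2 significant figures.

130 mM

Nernst: E = (61.7/1) · log₁₀([out]/[in]), so log₁₀([out]/[in]) = -76.0 × 1 / 61.7 = -1.2318.
[out]/[in] = 10^(-1.2318) = 0.05865.
[in] = 7.80 / 0.05865 = 133 mM.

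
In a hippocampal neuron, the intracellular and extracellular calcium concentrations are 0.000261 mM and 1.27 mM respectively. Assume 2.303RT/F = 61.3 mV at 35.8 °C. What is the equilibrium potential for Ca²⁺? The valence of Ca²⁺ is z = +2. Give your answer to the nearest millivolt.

113 mV

E = (61.3/z) · log₁₀([Ca²⁺]_out/[Ca²⁺]_in) with z = +2.
= (61.3/2) · log₁₀(1.27/0.000261) = 30.65 · log₁₀(4866)
= 30.65 · (3.6872) = 113.01 mV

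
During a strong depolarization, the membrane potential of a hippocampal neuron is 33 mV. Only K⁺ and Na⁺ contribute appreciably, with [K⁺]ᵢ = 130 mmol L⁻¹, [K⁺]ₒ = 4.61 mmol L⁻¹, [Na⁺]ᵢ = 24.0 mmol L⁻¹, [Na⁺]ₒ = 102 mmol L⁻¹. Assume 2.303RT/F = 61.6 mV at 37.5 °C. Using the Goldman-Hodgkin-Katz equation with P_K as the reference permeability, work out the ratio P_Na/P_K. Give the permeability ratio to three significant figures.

22.5

Let α = P_Na/P_K. GHK: Vm = 61.6·log₁₀[(Kₒ + α·Naₒ)/(Kᵢ + α·Naᵢ)].
10^(Vm/61.6) = 10^(33.0/61.6) = 3.4333
So 3.4333·(Kᵢ + α·Naᵢ) = Kₒ + α·Naₒ → α = (3.4333·130.0 − 4.61) / (102.0 − 3.4333·24.0)
α = (446.3 − 4.61) / (102.0 − 82.4) = 441.7/19.6 = 22.54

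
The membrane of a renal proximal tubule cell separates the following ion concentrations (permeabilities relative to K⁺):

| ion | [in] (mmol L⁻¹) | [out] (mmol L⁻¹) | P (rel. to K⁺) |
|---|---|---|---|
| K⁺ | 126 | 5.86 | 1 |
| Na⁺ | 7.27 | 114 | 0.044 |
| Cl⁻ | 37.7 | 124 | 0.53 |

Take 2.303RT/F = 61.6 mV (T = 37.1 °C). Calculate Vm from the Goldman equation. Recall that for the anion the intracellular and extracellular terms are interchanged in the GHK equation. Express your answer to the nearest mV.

-49 mV

Vm = 61.6 · log₁₀[(Σ P·[cation]ₒ + Σ P·[anion]ᵢ) / (Σ P·[cation]ᵢ + Σ P·[anion]ₒ)]
Numerator = 1×5.86 + 0.044×114 + 0.53×37.7 = 30.86
Denominator = 1×126 + 0.044×7.27 + 0.53×124 = 192
Vm = 61.6 · log₁₀(0.16068) = 61.6 × (-0.7940) = -48.91 mV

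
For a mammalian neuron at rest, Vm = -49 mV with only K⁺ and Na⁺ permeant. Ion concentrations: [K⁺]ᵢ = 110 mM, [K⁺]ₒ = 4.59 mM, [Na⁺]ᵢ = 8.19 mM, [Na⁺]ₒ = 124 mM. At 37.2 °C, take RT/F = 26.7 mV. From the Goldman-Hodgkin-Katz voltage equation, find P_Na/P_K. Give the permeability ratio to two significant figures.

0.11

Let α = P_Na/P_K. GHK: Vm = 26.7·ln[(Kₒ + α·Naₒ)/(Kᵢ + α·Naᵢ)].
e^(Vm/26.7) = e^(-49.0/26.7) = 0.15958
So 0.15958·(Kᵢ + α·Naᵢ) = Kₒ + α·Naₒ → α = (0.15958·110.0 − 4.59) / (124.0 − 0.15958·8.19)
α = (17.55 − 4.59) / (124.0 − 1.307) = 12.96/122.7 = 0.1057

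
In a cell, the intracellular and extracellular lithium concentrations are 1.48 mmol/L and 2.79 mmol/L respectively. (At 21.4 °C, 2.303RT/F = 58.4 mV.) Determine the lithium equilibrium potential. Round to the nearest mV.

16 mV

E = (58.4/z) · log₁₀([Li⁺]_out/[Li⁺]_in) with z = +1.
= (58.4/1) · log₁₀(2.79/1.48) = 58.40 · log₁₀(1.885)
= 58.40 · (0.2753) = 16.08 mV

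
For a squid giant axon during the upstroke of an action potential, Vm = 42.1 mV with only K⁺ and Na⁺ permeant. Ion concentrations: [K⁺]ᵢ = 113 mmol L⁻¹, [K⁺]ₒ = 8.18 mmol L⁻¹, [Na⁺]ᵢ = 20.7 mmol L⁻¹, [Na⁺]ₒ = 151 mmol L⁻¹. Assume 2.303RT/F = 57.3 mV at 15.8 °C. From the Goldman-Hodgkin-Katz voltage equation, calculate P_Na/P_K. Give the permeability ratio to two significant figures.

16

Let α = P_Na/P_K. GHK: Vm = 57.3·log₁₀[(Kₒ + α·Naₒ)/(Kᵢ + α·Naᵢ)].
10^(Vm/57.3) = 10^(42.1/57.3) = 5.4291
So 5.4291·(Kᵢ + α·Naᵢ) = Kₒ + α·Naₒ → α = (5.4291·113.0 − 8.18) / (151.0 − 5.4291·20.7)
α = (613.5 − 8.18) / (151.0 − 112.4) = 605.3/38.62 = 15.67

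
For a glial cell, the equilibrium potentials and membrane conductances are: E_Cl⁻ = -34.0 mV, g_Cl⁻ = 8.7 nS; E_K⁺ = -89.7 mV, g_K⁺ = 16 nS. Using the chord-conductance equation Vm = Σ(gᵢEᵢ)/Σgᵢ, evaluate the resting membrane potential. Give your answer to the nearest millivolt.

Σ gᵢEᵢ = 8.7·(-34.0) + 16·(-89.7) = -1731.00
Σ gᵢ = 8.7 + 16 = 24.7
Vm = -1731.00 / 24.7 = -70.08 mV

-70 mV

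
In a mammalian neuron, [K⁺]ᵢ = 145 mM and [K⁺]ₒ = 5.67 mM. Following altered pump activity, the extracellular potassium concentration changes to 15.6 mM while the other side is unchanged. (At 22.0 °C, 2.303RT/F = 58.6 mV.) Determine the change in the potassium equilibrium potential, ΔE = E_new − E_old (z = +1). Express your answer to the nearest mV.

E_old = (58.6/1)·log₁₀(5.67/145) = -82.50 mV
E_new = (58.6/1)·log₁₀(15.6/145) = -56.74 mV
ΔE = -56.74 − (-82.50) = 25.76 mV

26 mV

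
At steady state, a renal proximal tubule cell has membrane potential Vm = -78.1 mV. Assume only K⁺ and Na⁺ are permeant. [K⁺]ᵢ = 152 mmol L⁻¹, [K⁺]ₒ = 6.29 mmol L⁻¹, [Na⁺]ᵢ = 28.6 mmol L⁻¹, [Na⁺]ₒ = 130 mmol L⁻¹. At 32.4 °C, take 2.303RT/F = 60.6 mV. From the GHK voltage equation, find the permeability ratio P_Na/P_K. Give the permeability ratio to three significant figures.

0.0119

Let α = P_Na/P_K. GHK: Vm = 60.6·log₁₀[(Kₒ + α·Naₒ)/(Kᵢ + α·Naᵢ)].
10^(Vm/60.6) = 10^(-78.1/60.6) = 0.051431
So 0.051431·(Kᵢ + α·Naᵢ) = Kₒ + α·Naₒ → α = (0.051431·152.0 − 6.29) / (130.0 − 0.051431·28.6)
α = (7.817 − 6.29) / (130.0 − 1.471) = 1.527/128.5 = 0.01188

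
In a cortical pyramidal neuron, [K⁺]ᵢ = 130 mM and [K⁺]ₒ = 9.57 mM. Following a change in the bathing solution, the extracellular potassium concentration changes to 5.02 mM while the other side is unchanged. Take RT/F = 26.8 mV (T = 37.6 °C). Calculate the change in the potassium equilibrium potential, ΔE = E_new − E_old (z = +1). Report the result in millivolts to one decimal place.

-17.3 mV

E_old = (26.8/1)·ln(9.57/130) = -69.92 mV
E_new = (26.8/1)·ln(5.02/130) = -87.21 mV
ΔE = -87.21 − (-69.92) = -17.29 mV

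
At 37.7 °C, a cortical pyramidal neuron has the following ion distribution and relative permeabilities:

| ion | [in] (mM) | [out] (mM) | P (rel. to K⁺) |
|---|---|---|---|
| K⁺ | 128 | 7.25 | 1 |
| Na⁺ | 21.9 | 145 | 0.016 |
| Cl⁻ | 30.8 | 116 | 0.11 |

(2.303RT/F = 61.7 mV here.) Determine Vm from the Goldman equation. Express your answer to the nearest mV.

Vm = 61.7 · log₁₀[(Σ P·[cation]ₒ + Σ P·[anion]ᵢ) / (Σ P·[cation]ᵢ + Σ P·[anion]ₒ)]
Numerator = 1×7.25 + 0.016×145 + 0.11×30.8 = 12.96
Denominator = 1×128 + 0.016×21.9 + 0.11×116 = 141.1
Vm = 61.7 · log₁₀(0.091829) = 61.7 × (-1.0370) = -63.98 mV

-64 mV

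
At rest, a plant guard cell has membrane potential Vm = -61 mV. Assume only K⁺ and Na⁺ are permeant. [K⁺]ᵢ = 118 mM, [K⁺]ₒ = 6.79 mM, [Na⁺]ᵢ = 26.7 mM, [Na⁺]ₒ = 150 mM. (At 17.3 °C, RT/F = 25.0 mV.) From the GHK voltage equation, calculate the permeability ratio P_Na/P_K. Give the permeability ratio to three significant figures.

Let α = P_Na/P_K. GHK: Vm = 25.0·ln[(Kₒ + α·Naₒ)/(Kᵢ + α·Naᵢ)].
e^(Vm/25.0) = e^(-61.0/25.0) = 0.087161
So 0.087161·(Kᵢ + α·Naᵢ) = Kₒ + α·Naₒ → α = (0.087161·118.0 − 6.79) / (150.0 − 0.087161·26.7)
α = (10.28 − 6.79) / (150.0 − 2.327) = 3.495/147.7 = 0.02367

0.0237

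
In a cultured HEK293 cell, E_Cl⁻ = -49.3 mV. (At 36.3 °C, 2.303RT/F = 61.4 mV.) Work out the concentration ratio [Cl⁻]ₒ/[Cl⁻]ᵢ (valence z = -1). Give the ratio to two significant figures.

6.4

log₁₀([out]/[in]) = E·z/(61.4) = -49.3 × -1 / 61.4 = 0.8029
[out]/[in] = 10^(0.8029) = 6.352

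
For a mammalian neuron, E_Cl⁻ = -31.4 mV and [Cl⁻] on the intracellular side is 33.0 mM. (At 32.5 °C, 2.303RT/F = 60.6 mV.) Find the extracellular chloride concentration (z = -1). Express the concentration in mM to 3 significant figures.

109 mM

Nernst: E = (60.6/-1) · log₁₀([out]/[in]), so log₁₀([out]/[in]) = -31.4 × -1 / 60.6 = 0.5182.
[out]/[in] = 10^(0.5182) = 3.297.
[out] = 3.297 × 33.0 = 108.8 mM.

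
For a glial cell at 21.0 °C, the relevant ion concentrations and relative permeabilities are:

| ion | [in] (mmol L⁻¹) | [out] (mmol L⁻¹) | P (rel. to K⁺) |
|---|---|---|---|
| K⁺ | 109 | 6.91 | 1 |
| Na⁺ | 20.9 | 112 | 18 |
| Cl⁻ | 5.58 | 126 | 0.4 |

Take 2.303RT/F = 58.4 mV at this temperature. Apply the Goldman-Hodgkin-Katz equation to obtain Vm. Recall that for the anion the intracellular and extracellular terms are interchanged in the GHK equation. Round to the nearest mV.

Vm = 58.4 · log₁₀[(Σ P·[cation]ₒ + Σ P·[anion]ᵢ) / (Σ P·[cation]ᵢ + Σ P·[anion]ₒ)]
Numerator = 1×6.91 + 18×112 + 0.4×5.58 = 2025
Denominator = 1×109 + 18×20.9 + 0.4×126 = 535.6
Vm = 58.4 · log₁₀(3.7811) = 58.4 × (0.5776) = 33.73 mV

34 mV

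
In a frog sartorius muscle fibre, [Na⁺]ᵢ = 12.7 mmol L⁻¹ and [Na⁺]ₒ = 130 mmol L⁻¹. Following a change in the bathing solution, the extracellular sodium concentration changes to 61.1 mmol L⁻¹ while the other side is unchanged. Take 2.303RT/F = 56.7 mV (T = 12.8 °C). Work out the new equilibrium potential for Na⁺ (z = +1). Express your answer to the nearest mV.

39 mV

After the shift: [Na⁺]_out = 61.1, [Na⁺]_in = 12.7 mmol L⁻¹.
E_new = (56.7/1)·log₁₀(61.1/12.7) = 56.70 · (0.6822) = 38.68 mV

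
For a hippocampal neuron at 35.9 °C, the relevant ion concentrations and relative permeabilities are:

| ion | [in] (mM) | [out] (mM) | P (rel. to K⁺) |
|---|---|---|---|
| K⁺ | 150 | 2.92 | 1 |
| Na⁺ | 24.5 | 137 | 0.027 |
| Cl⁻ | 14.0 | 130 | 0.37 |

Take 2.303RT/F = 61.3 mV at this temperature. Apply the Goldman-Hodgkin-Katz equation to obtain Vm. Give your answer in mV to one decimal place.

Vm = 61.3 · log₁₀[(Σ P·[cation]ₒ + Σ P·[anion]ᵢ) / (Σ P·[cation]ᵢ + Σ P·[anion]ₒ)]
Numerator = 1×2.92 + 0.027×137 + 0.37×14.0 = 11.8
Denominator = 1×150 + 0.027×24.5 + 0.37×130 = 198.8
Vm = 61.3 · log₁₀(0.059363) = 61.3 × (-1.2265) = -75.18 mV

-75.2 mV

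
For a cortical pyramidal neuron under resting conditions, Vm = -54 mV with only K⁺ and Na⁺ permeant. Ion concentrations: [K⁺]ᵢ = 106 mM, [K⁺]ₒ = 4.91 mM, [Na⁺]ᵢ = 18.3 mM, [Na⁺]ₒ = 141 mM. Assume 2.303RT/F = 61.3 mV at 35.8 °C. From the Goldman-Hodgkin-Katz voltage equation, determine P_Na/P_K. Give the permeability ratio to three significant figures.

Let α = P_Na/P_K. GHK: Vm = 61.3·log₁₀[(Kₒ + α·Naₒ)/(Kᵢ + α·Naᵢ)].
10^(Vm/61.3) = 10^(-54.0/61.3) = 0.13155
So 0.13155·(Kᵢ + α·Naᵢ) = Kₒ + α·Naₒ → α = (0.13155·106.0 − 4.91) / (141.0 − 0.13155·18.3)
α = (13.94 − 4.91) / (141.0 − 2.407) = 9.034/138.6 = 0.06518

0.0652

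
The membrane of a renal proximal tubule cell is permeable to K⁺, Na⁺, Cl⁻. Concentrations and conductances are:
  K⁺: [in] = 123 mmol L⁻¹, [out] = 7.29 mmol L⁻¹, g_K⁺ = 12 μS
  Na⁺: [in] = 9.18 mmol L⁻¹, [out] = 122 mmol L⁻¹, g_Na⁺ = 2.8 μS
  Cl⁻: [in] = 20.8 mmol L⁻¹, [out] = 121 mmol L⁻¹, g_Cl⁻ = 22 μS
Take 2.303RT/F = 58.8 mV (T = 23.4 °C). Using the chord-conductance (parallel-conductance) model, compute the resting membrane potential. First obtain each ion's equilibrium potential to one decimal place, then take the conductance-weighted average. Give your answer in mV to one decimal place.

E_K⁺ = (58.8/1)·log₁₀(7.29/123) = -72.2 mV
E_Na⁺ = (58.8/1)·log₁₀(122/9.18) = 66.1 mV
E_Cl⁻ = (58.8/-1)·log₁₀(121/20.8) = -45.0 mV
Vm = (Σ gᵢEᵢ)/(Σ gᵢ) = (12·-72.2 + 2.8·66.1 + 22·-45.0) / (12 + 2.8 + 22)
= -1671.32 / 36.8 = -45.42 mV

-45.4 mV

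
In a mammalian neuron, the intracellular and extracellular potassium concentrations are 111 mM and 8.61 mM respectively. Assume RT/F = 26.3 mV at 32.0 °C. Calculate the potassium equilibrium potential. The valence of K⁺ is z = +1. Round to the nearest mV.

-67 mV

E = (26.3/z) · ln([K⁺]_out/[K⁺]_in) with z = +1.
= (26.3/1) · ln(8.61/111) = 26.30 · ln(0.07757)
= 26.30 · (-2.5566) = -67.24 mV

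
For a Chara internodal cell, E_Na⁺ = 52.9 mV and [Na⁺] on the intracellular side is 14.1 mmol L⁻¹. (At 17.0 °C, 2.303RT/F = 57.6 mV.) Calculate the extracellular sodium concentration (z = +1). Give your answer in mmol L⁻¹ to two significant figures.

120 mmol L⁻¹

Nernst: E = (57.6/1) · log₁₀([out]/[in]), so log₁₀([out]/[in]) = 52.9 × 1 / 57.6 = 0.9184.
[out]/[in] = 10^(0.9184) = 8.287.
[out] = 8.287 × 14.1 = 116.8 mmol L⁻¹.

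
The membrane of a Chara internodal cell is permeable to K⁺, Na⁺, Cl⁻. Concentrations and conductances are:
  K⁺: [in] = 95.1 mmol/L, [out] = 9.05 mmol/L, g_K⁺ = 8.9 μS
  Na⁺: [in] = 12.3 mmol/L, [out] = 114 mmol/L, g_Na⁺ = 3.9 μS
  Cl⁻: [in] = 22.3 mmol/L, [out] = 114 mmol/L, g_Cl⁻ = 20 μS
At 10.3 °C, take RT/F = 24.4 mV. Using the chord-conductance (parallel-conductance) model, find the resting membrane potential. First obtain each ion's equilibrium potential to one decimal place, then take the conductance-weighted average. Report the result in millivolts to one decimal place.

E_K⁺ = (24.4/1)·ln(9.05/95.1) = -57.4 mV
E_Na⁺ = (24.4/1)·ln(114/12.3) = 54.3 mV
E_Cl⁻ = (24.4/-1)·ln(114/22.3) = -39.8 mV
Vm = (Σ gᵢEᵢ)/(Σ gᵢ) = (8.9·-57.4 + 3.9·54.3 + 20·-39.8) / (8.9 + 3.9 + 20)
= -1095.09 / 32.8 = -33.39 mV

-33.4 mV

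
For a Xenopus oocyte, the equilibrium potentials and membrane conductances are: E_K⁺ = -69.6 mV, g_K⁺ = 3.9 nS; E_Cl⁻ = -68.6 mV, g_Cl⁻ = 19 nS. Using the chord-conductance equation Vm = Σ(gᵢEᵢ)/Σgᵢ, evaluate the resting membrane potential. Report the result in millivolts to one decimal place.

Σ gᵢEᵢ = 3.9·(-69.6) + 19·(-68.6) = -1574.84
Σ gᵢ = 3.9 + 19 = 22.9
Vm = -1574.84 / 22.9 = -68.77 mV

-68.8 mV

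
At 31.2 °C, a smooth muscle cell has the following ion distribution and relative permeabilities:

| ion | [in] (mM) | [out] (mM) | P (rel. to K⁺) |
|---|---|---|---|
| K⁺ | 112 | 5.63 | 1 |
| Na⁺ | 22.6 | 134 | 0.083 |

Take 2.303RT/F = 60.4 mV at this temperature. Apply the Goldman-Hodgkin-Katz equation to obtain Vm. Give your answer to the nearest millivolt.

-50 mV

Vm = 60.4 · log₁₀[(Σ P·[cation]ₒ + Σ P·[anion]ᵢ) / (Σ P·[cation]ᵢ + Σ P·[anion]ₒ)]
Numerator = 1×5.63 + 0.083×134 = 16.75
Denominator = 1×112 + 0.083×22.6 = 113.9
Vm = 60.4 · log₁₀(0.14711) = 60.4 × (-0.8324) = -50.27 mV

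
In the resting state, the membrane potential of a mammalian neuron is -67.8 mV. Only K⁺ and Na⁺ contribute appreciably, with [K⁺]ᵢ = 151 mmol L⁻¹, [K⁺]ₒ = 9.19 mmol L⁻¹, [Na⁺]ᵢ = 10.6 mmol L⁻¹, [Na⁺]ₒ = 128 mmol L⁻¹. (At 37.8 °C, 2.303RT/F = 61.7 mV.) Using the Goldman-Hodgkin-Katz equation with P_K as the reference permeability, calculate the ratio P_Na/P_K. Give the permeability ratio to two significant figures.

Let α = P_Na/P_K. GHK: Vm = 61.7·log₁₀[(Kₒ + α·Naₒ)/(Kᵢ + α·Naᵢ)].
10^(Vm/61.7) = 10^(-67.8/61.7) = 0.079641
So 0.079641·(Kᵢ + α·Naᵢ) = Kₒ + α·Naₒ → α = (0.079641·151.0 − 9.19) / (128.0 − 0.079641·10.6)
α = (12.03 − 9.19) / (128.0 − 0.8442) = 2.836/127.2 = 0.0223

0.022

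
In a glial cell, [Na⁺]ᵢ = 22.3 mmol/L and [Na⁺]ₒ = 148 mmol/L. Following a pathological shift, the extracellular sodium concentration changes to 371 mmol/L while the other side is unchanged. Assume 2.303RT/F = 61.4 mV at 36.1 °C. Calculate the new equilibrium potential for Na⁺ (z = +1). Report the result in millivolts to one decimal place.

75.0 mV

After the shift: [Na⁺]_out = 371, [Na⁺]_in = 22.3 mmol/L.
E_new = (61.4/1)·log₁₀(371/22.3) = 61.40 · (1.2211) = 74.97 mV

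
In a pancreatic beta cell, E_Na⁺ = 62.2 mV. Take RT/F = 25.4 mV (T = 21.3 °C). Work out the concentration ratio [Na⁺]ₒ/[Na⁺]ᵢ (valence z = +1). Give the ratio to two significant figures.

ln([out]/[in]) = E·z/(25.4) = 62.2 × 1 / 25.4 = 2.4488
[out]/[in] = e^(2.4488) = 11.57

12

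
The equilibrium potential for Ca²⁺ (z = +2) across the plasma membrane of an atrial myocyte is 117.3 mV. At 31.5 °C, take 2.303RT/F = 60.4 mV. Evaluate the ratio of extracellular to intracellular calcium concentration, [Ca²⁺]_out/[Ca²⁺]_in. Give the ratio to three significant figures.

7660

log₁₀([out]/[in]) = E·z/(60.4) = 117.3 × 2 / 60.4 = 3.8841
[out]/[in] = 10^(3.8841) = 7658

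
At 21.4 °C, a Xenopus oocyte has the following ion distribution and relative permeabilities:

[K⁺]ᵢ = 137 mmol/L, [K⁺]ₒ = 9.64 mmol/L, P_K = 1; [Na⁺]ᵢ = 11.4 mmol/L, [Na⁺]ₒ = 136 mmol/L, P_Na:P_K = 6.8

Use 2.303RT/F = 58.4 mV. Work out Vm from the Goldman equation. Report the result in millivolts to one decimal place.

Vm = 58.4 · log₁₀[(Σ P·[cation]ₒ + Σ P·[anion]ᵢ) / (Σ P·[cation]ᵢ + Σ P·[anion]ₒ)]
Numerator = 1×9.64 + 6.8×136 = 934.4
Denominator = 1×137 + 6.8×11.4 = 214.5
Vm = 58.4 · log₁₀(4.356) = 58.4 × (0.6391) = 37.32 mV

37.3 mV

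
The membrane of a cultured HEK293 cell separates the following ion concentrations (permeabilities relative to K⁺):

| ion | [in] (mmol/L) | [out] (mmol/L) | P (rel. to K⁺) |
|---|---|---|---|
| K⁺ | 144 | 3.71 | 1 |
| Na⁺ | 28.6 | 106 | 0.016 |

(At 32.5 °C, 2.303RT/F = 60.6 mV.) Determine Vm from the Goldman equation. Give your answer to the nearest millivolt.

Vm = 60.6 · log₁₀[(Σ P·[cation]ₒ + Σ P·[anion]ᵢ) / (Σ P·[cation]ᵢ + Σ P·[anion]ₒ)]
Numerator = 1×3.71 + 0.016×106 = 5.406
Denominator = 1×144 + 0.016×28.6 = 144.5
Vm = 60.6 · log₁₀(0.037423) = 60.6 × (-1.4269) = -86.47 mV

-86 mV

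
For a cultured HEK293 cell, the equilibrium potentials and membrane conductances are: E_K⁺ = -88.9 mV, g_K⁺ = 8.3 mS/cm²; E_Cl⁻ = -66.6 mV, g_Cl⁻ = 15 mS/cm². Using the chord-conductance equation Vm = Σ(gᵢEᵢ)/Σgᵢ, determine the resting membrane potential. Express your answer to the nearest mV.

-75 mV

Σ gᵢEᵢ = 8.3·(-88.9) + 15·(-66.6) = -1736.87
Σ gᵢ = 8.3 + 15 = 23.3
Vm = -1736.87 / 23.3 = -74.54 mV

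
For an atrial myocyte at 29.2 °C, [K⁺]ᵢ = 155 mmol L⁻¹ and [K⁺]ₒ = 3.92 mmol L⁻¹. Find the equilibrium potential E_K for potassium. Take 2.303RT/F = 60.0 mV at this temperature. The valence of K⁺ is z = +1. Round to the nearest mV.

-96 mV

E = (60.0/z) · log₁₀([K⁺]_out/[K⁺]_in) with z = +1.
= (60.0/1) · log₁₀(3.92/155) = 60.00 · log₁₀(0.02529)
= 60.00 · (-1.5970) = -95.82 mV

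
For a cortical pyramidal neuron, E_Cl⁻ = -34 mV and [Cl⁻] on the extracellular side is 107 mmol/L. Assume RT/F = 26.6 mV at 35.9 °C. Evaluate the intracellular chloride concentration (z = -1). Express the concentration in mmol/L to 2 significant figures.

30 mmol/L

Nernst: E = (26.6/-1) · ln([out]/[in]), so ln([out]/[in]) = -34.0 × -1 / 26.6 = 1.2782.
[out]/[in] = e^(1.2782) = 3.59.
[in] = 107 / 3.59 = 29.8 mmol/L.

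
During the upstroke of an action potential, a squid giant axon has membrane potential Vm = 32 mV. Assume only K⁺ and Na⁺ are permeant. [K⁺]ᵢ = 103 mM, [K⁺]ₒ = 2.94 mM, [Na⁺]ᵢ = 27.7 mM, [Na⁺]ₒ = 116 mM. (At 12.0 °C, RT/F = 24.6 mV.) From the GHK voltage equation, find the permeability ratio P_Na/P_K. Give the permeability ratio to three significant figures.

Let α = P_Na/P_K. GHK: Vm = 24.6·ln[(Kₒ + α·Naₒ)/(Kᵢ + α·Naᵢ)].
e^(Vm/24.6) = e^(32.0/24.6) = 3.6723
So 3.6723·(Kᵢ + α·Naᵢ) = Kₒ + α·Naₒ → α = (3.6723·103.0 − 2.94) / (116.0 − 3.6723·27.7)
α = (378.2 − 2.94) / (116.0 − 101.7) = 375.3/14.28 = 26.29

26.3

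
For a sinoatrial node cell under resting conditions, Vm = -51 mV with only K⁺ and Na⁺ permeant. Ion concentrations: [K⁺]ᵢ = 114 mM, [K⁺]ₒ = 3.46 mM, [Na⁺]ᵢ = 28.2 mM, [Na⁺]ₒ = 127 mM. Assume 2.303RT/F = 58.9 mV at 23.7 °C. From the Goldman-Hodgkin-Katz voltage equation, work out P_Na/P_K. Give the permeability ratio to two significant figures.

Let α = P_Na/P_K. GHK: Vm = 58.9·log₁₀[(Kₒ + α·Naₒ)/(Kᵢ + α·Naᵢ)].
10^(Vm/58.9) = 10^(-51.0/58.9) = 0.13618
So 0.13618·(Kᵢ + α·Naᵢ) = Kₒ + α·Naₒ → α = (0.13618·114.0 − 3.46) / (127.0 − 0.13618·28.2)
α = (15.52 − 3.46) / (127.0 − 3.84) = 12.06/123.2 = 0.09796

0.098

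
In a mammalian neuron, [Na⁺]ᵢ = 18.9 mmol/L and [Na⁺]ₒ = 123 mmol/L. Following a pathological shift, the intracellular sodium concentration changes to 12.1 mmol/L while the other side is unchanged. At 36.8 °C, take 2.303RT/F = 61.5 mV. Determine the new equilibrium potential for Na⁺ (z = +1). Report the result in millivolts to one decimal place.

61.9 mV

After the shift: [Na⁺]_out = 123, [Na⁺]_in = 12.1 mmol/L.
E_new = (61.5/1)·log₁₀(123/12.1) = 61.50 · (1.0071) = 61.94 mV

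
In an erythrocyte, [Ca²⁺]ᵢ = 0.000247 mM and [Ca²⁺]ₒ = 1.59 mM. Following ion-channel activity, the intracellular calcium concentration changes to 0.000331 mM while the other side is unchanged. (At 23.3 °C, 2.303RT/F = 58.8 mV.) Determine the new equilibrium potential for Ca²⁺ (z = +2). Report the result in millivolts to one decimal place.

108.2 mV

After the shift: [Ca²⁺]_out = 1.59, [Ca²⁺]_in = 0.000331 mM.
E_new = (58.8/2)·log₁₀(1.59/0.000331) = 29.40 · (3.6816) = 108.24 mV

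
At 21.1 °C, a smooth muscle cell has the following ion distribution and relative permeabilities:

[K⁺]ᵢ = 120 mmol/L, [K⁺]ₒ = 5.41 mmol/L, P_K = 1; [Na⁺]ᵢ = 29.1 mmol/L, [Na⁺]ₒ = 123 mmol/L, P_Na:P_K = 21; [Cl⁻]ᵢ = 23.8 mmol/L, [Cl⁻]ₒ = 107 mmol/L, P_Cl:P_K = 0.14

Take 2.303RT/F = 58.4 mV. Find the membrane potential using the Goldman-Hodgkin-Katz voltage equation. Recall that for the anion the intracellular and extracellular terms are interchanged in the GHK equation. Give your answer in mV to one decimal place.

31.6 mV

Vm = 58.4 · log₁₀[(Σ P·[cation]ₒ + Σ P·[anion]ᵢ) / (Σ P·[cation]ᵢ + Σ P·[anion]ₒ)]
Numerator = 1×5.41 + 21×123 + 0.14×23.8 = 2592
Denominator = 1×120 + 21×29.1 + 0.14×107 = 746.1
Vm = 58.4 · log₁₀(3.4738) = 58.4 × (0.5408) = 31.58 mV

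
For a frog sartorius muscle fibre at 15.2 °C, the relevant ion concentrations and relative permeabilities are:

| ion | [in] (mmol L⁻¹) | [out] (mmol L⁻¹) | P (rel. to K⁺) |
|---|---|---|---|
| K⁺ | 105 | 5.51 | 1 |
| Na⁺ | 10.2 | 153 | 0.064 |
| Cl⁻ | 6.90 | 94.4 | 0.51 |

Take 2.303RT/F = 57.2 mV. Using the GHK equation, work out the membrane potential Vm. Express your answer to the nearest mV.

-52 mV

Vm = 57.2 · log₁₀[(Σ P·[cation]ₒ + Σ P·[anion]ᵢ) / (Σ P·[cation]ᵢ + Σ P·[anion]ₒ)]
Numerator = 1×5.51 + 0.064×153 + 0.51×6.90 = 18.82
Denominator = 1×105 + 0.064×10.2 + 0.51×94.4 = 153.8
Vm = 57.2 · log₁₀(0.12238) = 57.2 × (-0.9123) = -52.18 mV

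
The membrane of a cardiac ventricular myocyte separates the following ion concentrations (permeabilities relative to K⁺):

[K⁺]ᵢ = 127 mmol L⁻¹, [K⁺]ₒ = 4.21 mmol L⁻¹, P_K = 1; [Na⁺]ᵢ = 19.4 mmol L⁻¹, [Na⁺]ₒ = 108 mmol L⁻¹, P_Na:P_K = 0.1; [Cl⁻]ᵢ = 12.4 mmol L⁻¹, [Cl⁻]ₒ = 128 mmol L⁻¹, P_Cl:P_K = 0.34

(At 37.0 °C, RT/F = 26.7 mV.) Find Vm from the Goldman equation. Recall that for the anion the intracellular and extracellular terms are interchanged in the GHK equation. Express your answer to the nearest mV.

Vm = 26.7 · ln[(Σ P·[cation]ₒ + Σ P·[anion]ᵢ) / (Σ P·[cation]ᵢ + Σ P·[anion]ₒ)]
Numerator = 1×4.21 + 0.1×108 + 0.34×12.4 = 19.23
Denominator = 1×127 + 0.1×19.4 + 0.34×128 = 172.5
Vm = 26.7 · ln(0.11148) = 26.7 × (-2.1939) = -58.58 mV

-59 mV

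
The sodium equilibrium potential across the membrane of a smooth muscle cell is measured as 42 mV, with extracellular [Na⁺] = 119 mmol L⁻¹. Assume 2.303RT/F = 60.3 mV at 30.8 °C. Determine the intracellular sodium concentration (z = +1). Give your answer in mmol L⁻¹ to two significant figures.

Nernst: E = (60.3/1) · log₁₀([out]/[in]), so log₁₀([out]/[in]) = 42.0 × 1 / 60.3 = 0.6965.
[out]/[in] = 10^(0.6965) = 4.972.
[in] = 119 / 4.972 = 23.93 mmol L⁻¹.

24 mmol L⁻¹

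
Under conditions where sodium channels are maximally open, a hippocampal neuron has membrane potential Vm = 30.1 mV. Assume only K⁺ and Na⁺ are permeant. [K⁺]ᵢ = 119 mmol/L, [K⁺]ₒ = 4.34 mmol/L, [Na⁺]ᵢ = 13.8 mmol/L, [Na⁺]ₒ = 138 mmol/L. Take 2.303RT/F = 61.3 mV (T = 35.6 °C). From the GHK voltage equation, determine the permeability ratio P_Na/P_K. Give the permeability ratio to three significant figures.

3.82

Let α = P_Na/P_K. GHK: Vm = 61.3·log₁₀[(Kₒ + α·Naₒ)/(Kᵢ + α·Naᵢ)].
10^(Vm/61.3) = 10^(30.1/61.3) = 3.0976
So 3.0976·(Kᵢ + α·Naᵢ) = Kₒ + α·Naₒ → α = (3.0976·119.0 − 4.34) / (138.0 − 3.0976·13.8)
α = (368.6 − 4.34) / (138.0 − 42.75) = 364.3/95.25 = 3.824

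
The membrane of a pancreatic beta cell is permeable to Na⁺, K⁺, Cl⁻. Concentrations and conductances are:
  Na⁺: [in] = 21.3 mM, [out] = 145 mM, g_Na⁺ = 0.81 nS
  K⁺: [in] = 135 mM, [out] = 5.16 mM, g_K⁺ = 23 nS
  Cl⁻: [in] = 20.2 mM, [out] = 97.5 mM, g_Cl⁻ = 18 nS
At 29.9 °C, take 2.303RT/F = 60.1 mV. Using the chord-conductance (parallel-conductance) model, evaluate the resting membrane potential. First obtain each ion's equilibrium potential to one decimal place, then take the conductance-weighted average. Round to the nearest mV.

E_Na⁺ = (60.1/1)·log₁₀(145/21.3) = 50.1 mV
E_K⁺ = (60.1/1)·log₁₀(5.16/135) = -85.2 mV
E_Cl⁻ = (60.1/-1)·log₁₀(97.5/20.2) = -41.1 mV
Vm = (Σ gᵢEᵢ)/(Σ gᵢ) = (0.81·50.1 + 23·-85.2 + 18·-41.1) / (0.81 + 23 + 18)
= -2658.82 / 41.81 = -63.59 mV

-64 mV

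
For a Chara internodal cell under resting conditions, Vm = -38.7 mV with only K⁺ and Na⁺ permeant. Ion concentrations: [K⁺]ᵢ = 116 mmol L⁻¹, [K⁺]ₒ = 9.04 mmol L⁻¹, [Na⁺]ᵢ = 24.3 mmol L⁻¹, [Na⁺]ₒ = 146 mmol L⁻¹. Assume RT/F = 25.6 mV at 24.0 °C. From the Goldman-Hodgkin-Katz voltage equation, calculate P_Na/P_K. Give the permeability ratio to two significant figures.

0.12

Let α = P_Na/P_K. GHK: Vm = 25.6·ln[(Kₒ + α·Naₒ)/(Kᵢ + α·Naᵢ)].
e^(Vm/25.6) = e^(-38.7/25.6) = 0.22053
So 0.22053·(Kᵢ + α·Naᵢ) = Kₒ + α·Naₒ → α = (0.22053·116.0 − 9.04) / (146.0 − 0.22053·24.3)
α = (25.58 − 9.04) / (146.0 − 5.359) = 16.54/140.6 = 0.1176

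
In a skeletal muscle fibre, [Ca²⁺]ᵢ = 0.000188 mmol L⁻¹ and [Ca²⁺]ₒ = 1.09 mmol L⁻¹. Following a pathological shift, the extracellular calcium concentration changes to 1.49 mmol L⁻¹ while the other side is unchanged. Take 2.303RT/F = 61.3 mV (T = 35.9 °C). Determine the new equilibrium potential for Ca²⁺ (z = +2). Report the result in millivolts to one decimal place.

After the shift: [Ca²⁺]_out = 1.49, [Ca²⁺]_in = 0.000188 mmol L⁻¹.
E_new = (61.3/2)·log₁₀(1.49/0.000188) = 30.65 · (3.8990) = 119.51 mV

119.5 mV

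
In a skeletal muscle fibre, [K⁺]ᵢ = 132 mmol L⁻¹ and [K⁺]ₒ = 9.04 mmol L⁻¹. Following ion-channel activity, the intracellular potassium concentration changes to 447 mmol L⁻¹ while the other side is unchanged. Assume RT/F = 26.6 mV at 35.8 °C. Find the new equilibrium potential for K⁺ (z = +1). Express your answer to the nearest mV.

-104 mV

After the shift: [K⁺]_out = 9.04, [K⁺]_in = 447 mmol L⁻¹.
E_new = (26.6/1)·ln(9.04/447) = 26.60 · (-3.9009) = -103.76 mV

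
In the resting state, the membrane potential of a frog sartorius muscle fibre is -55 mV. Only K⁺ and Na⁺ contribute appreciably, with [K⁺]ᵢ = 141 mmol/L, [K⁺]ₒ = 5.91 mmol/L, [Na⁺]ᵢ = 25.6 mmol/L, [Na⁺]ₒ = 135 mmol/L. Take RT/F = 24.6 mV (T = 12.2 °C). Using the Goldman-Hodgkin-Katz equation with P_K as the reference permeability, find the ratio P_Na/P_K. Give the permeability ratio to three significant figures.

0.0693

Let α = P_Na/P_K. GHK: Vm = 24.6·ln[(Kₒ + α·Naₒ)/(Kᵢ + α·Naᵢ)].
e^(Vm/24.6) = e^(-55.0/24.6) = 0.10691
So 0.10691·(Kᵢ + α·Naᵢ) = Kₒ + α·Naₒ → α = (0.10691·141.0 − 5.91) / (135.0 − 0.10691·25.6)
α = (15.07 − 5.91) / (135.0 − 2.737) = 9.164/132.3 = 0.06929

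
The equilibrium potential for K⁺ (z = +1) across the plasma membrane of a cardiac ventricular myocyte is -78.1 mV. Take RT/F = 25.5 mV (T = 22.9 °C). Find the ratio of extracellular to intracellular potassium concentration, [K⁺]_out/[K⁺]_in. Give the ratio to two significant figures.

ln([out]/[in]) = E·z/(25.5) = -78.1 × 1 / 25.5 = -3.0627
[out]/[in] = e^(-3.0627) = 0.04676

0.047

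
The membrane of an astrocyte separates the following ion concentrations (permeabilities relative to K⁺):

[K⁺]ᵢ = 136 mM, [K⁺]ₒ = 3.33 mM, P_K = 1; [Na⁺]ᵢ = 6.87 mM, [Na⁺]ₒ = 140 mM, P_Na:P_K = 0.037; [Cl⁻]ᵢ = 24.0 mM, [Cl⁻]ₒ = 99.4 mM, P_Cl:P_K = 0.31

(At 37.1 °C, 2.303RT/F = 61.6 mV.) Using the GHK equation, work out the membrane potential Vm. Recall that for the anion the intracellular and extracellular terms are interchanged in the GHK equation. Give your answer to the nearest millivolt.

-63 mV

Vm = 61.6 · log₁₀[(Σ P·[cation]ₒ + Σ P·[anion]ᵢ) / (Σ P·[cation]ᵢ + Σ P·[anion]ₒ)]
Numerator = 1×3.33 + 0.037×140 + 0.31×24.0 = 15.95
Denominator = 1×136 + 0.037×6.87 + 0.31×99.4 = 167.1
Vm = 61.6 · log₁₀(0.09547) = 61.6 × (-1.0201) = -62.84 mV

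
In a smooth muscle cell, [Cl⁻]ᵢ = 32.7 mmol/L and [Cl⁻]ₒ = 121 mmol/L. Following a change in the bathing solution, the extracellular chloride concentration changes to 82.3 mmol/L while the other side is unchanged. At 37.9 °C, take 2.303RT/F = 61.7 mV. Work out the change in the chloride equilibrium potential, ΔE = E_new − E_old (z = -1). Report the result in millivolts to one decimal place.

10.3 mV

E_old = (61.7/-1)·log₁₀(121/32.7) = -35.06 mV
E_new = (61.7/-1)·log₁₀(82.3/32.7) = -24.73 mV
ΔE = -24.73 − (-35.06) = 10.33 mV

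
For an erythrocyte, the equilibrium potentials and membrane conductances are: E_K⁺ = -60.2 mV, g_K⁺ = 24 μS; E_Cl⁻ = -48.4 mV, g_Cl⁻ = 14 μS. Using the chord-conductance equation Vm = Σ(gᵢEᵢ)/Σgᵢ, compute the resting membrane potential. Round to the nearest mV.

-56 mV

Σ gᵢEᵢ = 24·(-60.2) + 14·(-48.4) = -2122.40
Σ gᵢ = 24 + 14 = 38
Vm = -2122.40 / 38 = -55.85 mV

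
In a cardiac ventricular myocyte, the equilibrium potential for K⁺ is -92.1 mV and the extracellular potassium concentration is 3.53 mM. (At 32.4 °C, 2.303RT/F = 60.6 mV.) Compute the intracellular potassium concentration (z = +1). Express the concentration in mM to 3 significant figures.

Nernst: E = (60.6/1) · log₁₀([out]/[in]), so log₁₀([out]/[in]) = -92.1 × 1 / 60.6 = -1.5198.
[out]/[in] = 10^(-1.5198) = 0.03021.
[in] = 3.53 / 0.03021 = 116.8 mM.

117 mM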